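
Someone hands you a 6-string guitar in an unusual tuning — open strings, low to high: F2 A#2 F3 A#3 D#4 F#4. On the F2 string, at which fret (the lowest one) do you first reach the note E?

11

From F2, count semitones up the chromatic scale until reaching E: F–F#–G–G#–…–D–D#–E — 11 steps.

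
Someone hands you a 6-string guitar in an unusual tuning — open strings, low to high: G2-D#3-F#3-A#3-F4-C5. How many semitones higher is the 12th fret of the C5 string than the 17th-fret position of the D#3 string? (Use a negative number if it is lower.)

16 semitones

C5 at fret 12 → C6 (MIDI 84); D#3 at fret 17 → G#4 (MIDI 68).
84 − 68 = 16, so the two pitches are 16 semitones apart.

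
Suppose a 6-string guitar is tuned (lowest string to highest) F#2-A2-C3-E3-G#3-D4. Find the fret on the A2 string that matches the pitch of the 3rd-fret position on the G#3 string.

G#3 at fret 3 is G#3 + 3 semitones = B3.
The open A2 string is 11 semitones below the open G#3, so the same pitch on the A2 string lies at fret 3 + 11 = 14.

14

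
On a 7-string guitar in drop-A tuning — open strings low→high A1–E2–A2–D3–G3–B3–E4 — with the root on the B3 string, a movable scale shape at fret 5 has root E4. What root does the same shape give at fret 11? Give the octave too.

A♯4

Moving from fret 5 to fret 11 shifts the root by 6 semitones.
E4 up 6 semitones is A♯4.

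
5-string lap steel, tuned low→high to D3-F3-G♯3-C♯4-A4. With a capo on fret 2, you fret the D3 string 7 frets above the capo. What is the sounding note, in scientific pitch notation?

B3

The capo raises the open D3 by 2 semitones to E3; fretting 7 more gives D3 + 2 + 7 = D3 + 9 semitones = B3.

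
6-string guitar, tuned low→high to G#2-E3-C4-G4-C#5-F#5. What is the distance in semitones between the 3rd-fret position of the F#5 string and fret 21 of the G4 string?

F#5 at fret 3 → A5 (MIDI 81); G4 at fret 21 → E6 (MIDI 88).
81 − 88 = -7, so the two pitches are 7 semitones apart, with E6 the higher.

7 semitones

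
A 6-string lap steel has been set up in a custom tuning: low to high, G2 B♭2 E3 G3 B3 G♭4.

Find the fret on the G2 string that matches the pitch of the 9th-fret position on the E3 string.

Fret 9 on E3 is MIDI 52 + 9 = 61 (D♭4). On the G2 string (open MIDI 43), that pitch is 61 − 43 = fret 18.

18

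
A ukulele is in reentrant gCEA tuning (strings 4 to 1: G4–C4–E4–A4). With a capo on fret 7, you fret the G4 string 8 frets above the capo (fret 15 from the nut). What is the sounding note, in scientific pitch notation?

A#5

The capo raises the open G4 by 7 semitones to D5; fretting 8 more gives G4 + 7 + 8 = G4 + 15 semitones = A#5.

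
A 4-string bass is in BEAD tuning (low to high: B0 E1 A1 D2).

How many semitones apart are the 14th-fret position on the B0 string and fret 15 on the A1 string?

11 semitones

B0 at fret 14 → C♯2 (MIDI 37); A1 at fret 15 → C3 (MIDI 48).
37 − 48 = -11, so the two pitches are 11 semitones apart, with C3 the higher.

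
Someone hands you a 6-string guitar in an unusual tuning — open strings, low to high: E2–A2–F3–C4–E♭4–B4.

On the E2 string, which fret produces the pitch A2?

A2 is 5 semitones above the open E2 (E–F–Gb–G–Ab–A), so it sits at fret 5.

5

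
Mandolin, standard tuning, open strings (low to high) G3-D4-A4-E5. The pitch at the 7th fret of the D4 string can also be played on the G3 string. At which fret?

14

Fret 7 on D4 is MIDI 62 + 7 = 69 (A4). On the G3 string (open MIDI 55), that pitch is 69 − 55 = fret 14.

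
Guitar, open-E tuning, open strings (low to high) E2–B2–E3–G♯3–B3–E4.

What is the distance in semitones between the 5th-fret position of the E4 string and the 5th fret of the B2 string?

17 semitones

E4 at fret 5 → A4 (MIDI 69); B2 at fret 5 → E3 (MIDI 52).
69 − 52 = 17, so the two pitches are 17 semitones apart, with A4 the higher.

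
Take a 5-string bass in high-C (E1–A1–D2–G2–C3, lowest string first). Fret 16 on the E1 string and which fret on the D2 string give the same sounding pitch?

Fret 16 on E1 is MIDI 28 + 16 = 44 (G#2). On the D2 string (open MIDI 38), that pitch is 44 − 38 = fret 6.

6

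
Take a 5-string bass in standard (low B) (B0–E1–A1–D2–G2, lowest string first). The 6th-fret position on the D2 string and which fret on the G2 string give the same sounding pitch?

1

D2 at fret 6 is D2 + 6 semitones = G#2.
The open G2 string is 5 semitones above the open D2, so the same pitch on the G2 string lies at fret 6 − 5 = 1.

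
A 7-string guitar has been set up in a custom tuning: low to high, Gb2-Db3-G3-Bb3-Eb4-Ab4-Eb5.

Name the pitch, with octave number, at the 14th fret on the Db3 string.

The open Db3 string plus 14 semitones: Db–D–Eb–E–…–Db–D–Eb.
The walk passes from B into C once, so the octave number goes from 3 to 4.

Eb4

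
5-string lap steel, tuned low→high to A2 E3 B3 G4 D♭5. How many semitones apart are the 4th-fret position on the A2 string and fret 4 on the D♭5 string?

A2 at fret 4 → D♭3 (MIDI 49); D♭5 at fret 4 → F5 (MIDI 77).
49 − 77 = -28, so the two pitches are 28 semitones apart, with F5 the higher.

28 semitones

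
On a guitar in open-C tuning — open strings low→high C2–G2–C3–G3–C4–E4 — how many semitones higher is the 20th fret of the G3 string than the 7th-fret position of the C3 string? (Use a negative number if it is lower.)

G3 at fret 20 → D#5 (MIDI 75); C3 at fret 7 → G3 (MIDI 55).
75 − 55 = 20, so the two pitches are 20 semitones apart.

20 semitones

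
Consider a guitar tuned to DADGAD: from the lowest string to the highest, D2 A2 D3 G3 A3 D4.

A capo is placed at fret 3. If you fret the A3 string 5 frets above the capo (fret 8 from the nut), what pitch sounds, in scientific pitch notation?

The capo raises the open A3 by 3 semitones to C4; fretting 5 more gives A3 + 3 + 5 = A3 + 8 semitones = F4.

F4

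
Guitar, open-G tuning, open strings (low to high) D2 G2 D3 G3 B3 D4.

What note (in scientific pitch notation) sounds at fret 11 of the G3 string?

F#4

G3 is MIDI 55. Adding 11 gives 66, which is F#4.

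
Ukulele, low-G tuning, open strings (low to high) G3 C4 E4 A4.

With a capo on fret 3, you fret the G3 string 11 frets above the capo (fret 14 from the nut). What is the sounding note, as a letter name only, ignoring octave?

A

The capo raises the open G3 by 3 semitones to A♯3; fretting 11 more gives G3 + 3 + 11 = G3 + 14 semitones, landing on A.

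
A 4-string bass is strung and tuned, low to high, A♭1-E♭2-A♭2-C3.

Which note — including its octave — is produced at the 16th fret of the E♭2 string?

The open E♭2 string plus 16 semitones: Eb–E–F–Gb–…–F–Gb–G.
The walk passes from B into C once, so the octave number goes from 2 to 3.

G3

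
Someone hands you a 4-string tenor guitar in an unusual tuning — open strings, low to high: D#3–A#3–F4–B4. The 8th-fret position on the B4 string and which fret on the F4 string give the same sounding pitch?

B4 at fret 8 is B4 + 8 semitones = G5.
The open F4 string is 6 semitones below the open B4, so the same pitch on the F4 string lies at fret 8 + 6 = 14.

14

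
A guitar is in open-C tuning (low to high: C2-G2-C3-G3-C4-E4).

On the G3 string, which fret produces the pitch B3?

B3 is 4 semitones above the open G3 (G–G#–A–A#–B), so it sits at fret 4.

4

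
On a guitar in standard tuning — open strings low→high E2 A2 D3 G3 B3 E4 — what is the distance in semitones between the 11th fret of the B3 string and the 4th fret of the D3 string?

16 semitones

B3 at fret 11 → A#4 (MIDI 70); D3 at fret 4 → F#3 (MIDI 54).
70 − 54 = 16, so the two pitches are 16 semitones apart, with A#4 the higher.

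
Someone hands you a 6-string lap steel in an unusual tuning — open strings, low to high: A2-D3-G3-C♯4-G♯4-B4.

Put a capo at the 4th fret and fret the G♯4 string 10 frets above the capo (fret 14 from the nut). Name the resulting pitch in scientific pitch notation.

The capo raises the open G♯4 by 4 semitones to C5; fretting 10 more gives G♯4 + 4 + 10 = G♯4 + 14 semitones = A♯5.

A♯5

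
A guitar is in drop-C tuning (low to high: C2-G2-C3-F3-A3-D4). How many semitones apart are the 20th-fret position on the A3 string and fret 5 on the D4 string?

A3 at fret 20 → F5 (MIDI 77); D4 at fret 5 → G4 (MIDI 67).
77 − 67 = 10, so the two pitches are 10 semitones apart, with F5 the higher.

10 semitones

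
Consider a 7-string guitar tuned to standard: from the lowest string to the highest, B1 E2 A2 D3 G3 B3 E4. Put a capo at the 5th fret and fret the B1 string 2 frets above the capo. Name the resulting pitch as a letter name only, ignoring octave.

The capo raises the open B1 by 5 semitones to E2; fretting 2 more gives B1 + 5 + 2 = B1 + 7 semitones, landing on F#.
(Also written Gb.)

F#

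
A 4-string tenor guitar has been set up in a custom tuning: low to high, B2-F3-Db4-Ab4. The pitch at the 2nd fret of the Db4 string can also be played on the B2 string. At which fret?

Fret 2 on Db4 is MIDI 61 + 2 = 63 (Eb4). On the B2 string (open MIDI 47), that pitch is 63 − 47 = fret 16.

16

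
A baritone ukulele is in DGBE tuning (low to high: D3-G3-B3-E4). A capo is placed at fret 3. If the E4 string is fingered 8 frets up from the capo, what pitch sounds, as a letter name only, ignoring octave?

D#

The capo raises the open E4 by 3 semitones to G4; fretting 8 more gives E4 + 3 + 8 = E4 + 11 semitones, landing on D#.
(Also written Eb.)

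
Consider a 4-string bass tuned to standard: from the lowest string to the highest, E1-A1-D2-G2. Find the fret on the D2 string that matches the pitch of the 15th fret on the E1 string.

E1 at fret 15 is E1 + 15 semitones = G2.
The open D2 string is 10 semitones above the open E1, so the same pitch on the D2 string lies at fret 15 − 10 = 5.

5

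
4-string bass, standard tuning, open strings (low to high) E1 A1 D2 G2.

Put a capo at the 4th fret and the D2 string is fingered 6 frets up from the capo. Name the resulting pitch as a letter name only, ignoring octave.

The capo raises the open D2 by 4 semitones to F#2; fretting 6 more gives D2 + 4 + 6 = D2 + 10 semitones, landing on C.

C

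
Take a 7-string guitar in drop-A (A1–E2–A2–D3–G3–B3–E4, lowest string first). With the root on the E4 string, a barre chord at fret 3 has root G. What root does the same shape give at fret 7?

Moving from fret 3 to fret 7 shifts the root by 4 semitones.
G up 4 semitones is B.

B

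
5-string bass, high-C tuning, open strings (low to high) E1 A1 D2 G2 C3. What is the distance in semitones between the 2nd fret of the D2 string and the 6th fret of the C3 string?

14 semitones

D2 at fret 2 → E2 (MIDI 40); C3 at fret 6 → F#3 (MIDI 54).
40 − 54 = -14, so the two pitches are 14 semitones apart, with F#3 the higher.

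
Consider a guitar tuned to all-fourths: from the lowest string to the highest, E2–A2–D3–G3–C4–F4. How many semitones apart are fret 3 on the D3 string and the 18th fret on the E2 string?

D3 at fret 3 → F3 (MIDI 53); E2 at fret 18 → A#3 (MIDI 58).
53 − 58 = -5, so the two pitches are 5 semitones apart, with A#3 the higher.

5 semitones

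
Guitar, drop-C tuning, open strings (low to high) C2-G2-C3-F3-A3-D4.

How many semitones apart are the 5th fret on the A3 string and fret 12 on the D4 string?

A3 at fret 5 → D4 (MIDI 62); D4 at fret 12 → D5 (MIDI 74).
62 − 74 = -12, so the two pitches are 12 semitones apart, with D5 the higher.

12 semitones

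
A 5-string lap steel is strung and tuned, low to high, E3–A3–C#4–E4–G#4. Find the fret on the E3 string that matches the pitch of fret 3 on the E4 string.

Fret 3 on E4 is MIDI 64 + 3 = 67 (G4). On the E3 string (open MIDI 52), that pitch is 67 − 52 = fret 15.

15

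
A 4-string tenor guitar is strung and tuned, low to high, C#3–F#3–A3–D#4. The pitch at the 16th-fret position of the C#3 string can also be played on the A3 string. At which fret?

8

Fret 16 on C#3 is MIDI 49 + 16 = 65 (F4). On the A3 string (open MIDI 57), that pitch is 65 − 57 = fret 8.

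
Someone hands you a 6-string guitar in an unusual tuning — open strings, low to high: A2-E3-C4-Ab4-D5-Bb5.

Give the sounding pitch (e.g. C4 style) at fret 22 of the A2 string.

G4

A2 is MIDI 45. Adding 22 gives 67, which is G4.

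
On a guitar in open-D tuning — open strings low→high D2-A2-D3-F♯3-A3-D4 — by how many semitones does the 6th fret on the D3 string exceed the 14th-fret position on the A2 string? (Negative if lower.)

-3 semitones

D3 at fret 6 → G♯3 (MIDI 56); A2 at fret 14 → B3 (MIDI 59).
56 − 59 = -3, so the two pitches are 3 semitones apart.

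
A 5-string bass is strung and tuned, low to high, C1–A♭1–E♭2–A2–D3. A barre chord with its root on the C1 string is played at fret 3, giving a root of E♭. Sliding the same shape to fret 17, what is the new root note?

F

Moving from fret 3 to fret 17 shifts the root by 14 semitones.
E♭ up 14 semitones is F.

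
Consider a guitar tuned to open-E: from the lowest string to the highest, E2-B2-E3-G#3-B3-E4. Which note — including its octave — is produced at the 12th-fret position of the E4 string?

E4 is MIDI 64. Adding 12 gives 76, which is E5.

E5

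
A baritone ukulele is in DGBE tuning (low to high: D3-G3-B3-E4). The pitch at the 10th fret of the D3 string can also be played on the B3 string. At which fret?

1

Fret 10 on D3 is MIDI 50 + 10 = 60 (C4). On the B3 string (open MIDI 59), that pitch is 60 − 59 = fret 1.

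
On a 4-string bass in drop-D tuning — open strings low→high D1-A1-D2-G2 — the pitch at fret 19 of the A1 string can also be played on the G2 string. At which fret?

Fret 19 on A1 is MIDI 33 + 19 = 52 (E3). On the G2 string (open MIDI 43), that pitch is 52 − 43 = fret 9.

9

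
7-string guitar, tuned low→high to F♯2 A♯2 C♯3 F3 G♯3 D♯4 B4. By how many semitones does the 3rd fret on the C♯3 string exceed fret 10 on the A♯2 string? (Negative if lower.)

C♯3 at fret 3 → E3 (MIDI 52); A♯2 at fret 10 → G♯3 (MIDI 56).
52 − 56 = -4, so the two pitches are 4 semitones apart.

-4 semitones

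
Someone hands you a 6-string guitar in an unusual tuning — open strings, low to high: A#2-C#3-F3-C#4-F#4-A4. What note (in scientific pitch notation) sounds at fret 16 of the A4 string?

C#6

The open A4 string plus 16 semitones: A–A#–B–C–…–B–C–C#.
The walk passes from B into C 2 times, so the octave number goes from 4 to 6.
(Equivalently spelled Db6.)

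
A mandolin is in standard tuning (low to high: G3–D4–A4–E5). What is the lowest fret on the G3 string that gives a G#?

From G3, count semitones up the chromatic scale until reaching G#: G–G# — 1 step.

1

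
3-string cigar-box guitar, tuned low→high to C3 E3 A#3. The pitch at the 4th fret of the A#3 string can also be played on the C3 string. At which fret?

14

Fret 4 on A#3 is MIDI 58 + 4 = 62 (D4). On the C3 string (open MIDI 48), that pitch is 62 − 48 = fret 14.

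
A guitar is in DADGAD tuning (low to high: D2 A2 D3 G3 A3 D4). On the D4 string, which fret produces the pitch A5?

A5 is 19 semitones above the open D4 (D–D#–E–F–…–G–G#–A), so it sits at fret 19.

19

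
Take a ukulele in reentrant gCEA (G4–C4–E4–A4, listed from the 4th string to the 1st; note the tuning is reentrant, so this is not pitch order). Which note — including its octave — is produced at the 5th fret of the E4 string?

A4

The open E4 string plus 5 semitones: E–F–F#–G–G#–A.
No B→C boundary is crossed, so the octave stays at 4.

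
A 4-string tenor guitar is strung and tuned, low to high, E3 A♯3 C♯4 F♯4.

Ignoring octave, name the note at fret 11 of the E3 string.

Each fret is one semitone, so E3 + 11 = D♯.

D♯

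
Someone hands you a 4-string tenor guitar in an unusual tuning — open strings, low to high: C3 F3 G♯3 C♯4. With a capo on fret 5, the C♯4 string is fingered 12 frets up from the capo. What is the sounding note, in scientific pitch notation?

F♯5

The capo raises the open C♯4 by 5 semitones to F♯4; fretting 12 more gives C♯4 + 5 + 12 = C♯4 + 17 semitones = F♯5.
(Also written G♭.)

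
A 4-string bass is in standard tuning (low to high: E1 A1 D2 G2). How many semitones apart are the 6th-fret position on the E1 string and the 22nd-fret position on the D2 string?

26 semitones

E1 at fret 6 → A#1 (MIDI 34); D2 at fret 22 → C4 (MIDI 60).
34 − 60 = -26, so the two pitches are 26 semitones apart, with C4 the higher.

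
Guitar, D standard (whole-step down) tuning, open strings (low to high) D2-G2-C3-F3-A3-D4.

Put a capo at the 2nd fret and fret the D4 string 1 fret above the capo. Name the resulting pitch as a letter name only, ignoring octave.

The capo raises the open D4 by 2 semitones to E4; fretting 1 more gives D4 + 2 + 1 = D4 + 3 semitones, landing on F.

F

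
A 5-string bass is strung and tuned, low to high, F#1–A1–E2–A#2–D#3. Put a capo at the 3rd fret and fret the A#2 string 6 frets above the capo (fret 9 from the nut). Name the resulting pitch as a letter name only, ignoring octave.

The capo raises the open A#2 by 3 semitones to C#3; fretting 6 more gives A#2 + 3 + 6 = A#2 + 9 semitones, landing on G.

G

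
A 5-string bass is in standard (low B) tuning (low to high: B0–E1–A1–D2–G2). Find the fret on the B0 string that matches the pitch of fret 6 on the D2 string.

21

Fret 6 on D2 is MIDI 38 + 6 = 44 (G#2). On the B0 string (open MIDI 23), that pitch is 44 − 23 = fret 21.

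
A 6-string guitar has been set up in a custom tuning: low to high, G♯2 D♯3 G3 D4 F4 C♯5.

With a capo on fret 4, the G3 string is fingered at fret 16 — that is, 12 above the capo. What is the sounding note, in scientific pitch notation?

The capo raises the open G3 by 4 semitones to B3; fretting 12 more gives G3 + 4 + 12 = G3 + 16 semitones = B4.

B4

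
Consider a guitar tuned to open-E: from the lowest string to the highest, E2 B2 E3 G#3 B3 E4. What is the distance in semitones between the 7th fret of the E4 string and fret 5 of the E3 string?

E4 at fret 7 → B4 (MIDI 71); E3 at fret 5 → A3 (MIDI 57).
71 − 57 = 14, so the two pitches are 14 semitones apart, with B4 the higher.

14 semitones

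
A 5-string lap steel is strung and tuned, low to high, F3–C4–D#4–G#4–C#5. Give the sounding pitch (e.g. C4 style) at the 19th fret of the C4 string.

The open C4 string plus 19 semitones: C–C#–D–D#–…–F–F#–G.
The walk passes from B into C once, so the octave number goes from 4 to 5.

G5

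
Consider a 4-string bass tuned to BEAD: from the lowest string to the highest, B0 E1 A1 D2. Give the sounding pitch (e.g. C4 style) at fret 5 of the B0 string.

B0 is MIDI 23. Adding 5 gives 28, which is E1.

E1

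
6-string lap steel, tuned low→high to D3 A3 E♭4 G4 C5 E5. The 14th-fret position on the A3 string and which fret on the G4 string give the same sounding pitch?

Fret 14 on A3 is MIDI 57 + 14 = 71 (B4). On the G4 string (open MIDI 67), that pitch is 71 − 67 = fret 4.

4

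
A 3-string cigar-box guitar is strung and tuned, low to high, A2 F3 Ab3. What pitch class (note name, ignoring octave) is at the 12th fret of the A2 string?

A2 is MIDI 45. Adding 12 gives 57; 57 mod 12 = 9, i.e. A.

A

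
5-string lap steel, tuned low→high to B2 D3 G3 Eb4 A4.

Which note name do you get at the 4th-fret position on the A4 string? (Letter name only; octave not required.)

Db

A4 is MIDI 69. Adding 4 gives 73; 73 mod 12 = 1, i.e. Db.
(Equivalently spelled C#.)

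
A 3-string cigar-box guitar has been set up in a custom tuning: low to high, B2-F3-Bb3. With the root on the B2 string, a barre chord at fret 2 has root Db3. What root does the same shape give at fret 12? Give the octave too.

B3

Moving from fret 2 to fret 12 shifts the root by 10 semitones.
Db3 up 10 semitones is B3.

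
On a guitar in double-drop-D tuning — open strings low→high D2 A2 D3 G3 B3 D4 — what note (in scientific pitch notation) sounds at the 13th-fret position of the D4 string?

The open D4 string plus 13 semitones: D–D#–E–F–…–C#–D–D#.
The walk passes from B into C once, so the octave number goes from 4 to 5.
(Equivalently spelled Eb5.)

D#5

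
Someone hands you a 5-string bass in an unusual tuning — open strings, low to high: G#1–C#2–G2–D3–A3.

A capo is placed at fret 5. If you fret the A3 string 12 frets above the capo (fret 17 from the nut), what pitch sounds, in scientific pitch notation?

The capo raises the open A3 by 5 semitones to D4; fretting 12 more gives A3 + 5 + 12 = A3 + 17 semitones = D5.

D5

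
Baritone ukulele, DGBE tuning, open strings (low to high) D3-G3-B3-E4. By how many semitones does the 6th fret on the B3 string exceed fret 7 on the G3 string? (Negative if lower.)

3 semitones

B3 at fret 6 → F4 (MIDI 65); G3 at fret 7 → D4 (MIDI 62).
65 − 62 = 3, so the two pitches are 3 semitones apart.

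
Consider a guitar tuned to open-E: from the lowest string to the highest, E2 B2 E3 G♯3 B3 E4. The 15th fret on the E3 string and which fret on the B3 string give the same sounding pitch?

Fret 15 on E3 is MIDI 52 + 15 = 67 (G4). On the B3 string (open MIDI 59), that pitch is 67 − 59 = fret 8.

8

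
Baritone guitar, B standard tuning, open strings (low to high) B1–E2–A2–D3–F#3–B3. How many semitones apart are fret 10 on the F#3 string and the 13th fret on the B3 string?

8 semitones

F#3 at fret 10 → E4 (MIDI 64); B3 at fret 13 → C5 (MIDI 72).
64 − 72 = -8, so the two pitches are 8 semitones apart, with C5 the higher.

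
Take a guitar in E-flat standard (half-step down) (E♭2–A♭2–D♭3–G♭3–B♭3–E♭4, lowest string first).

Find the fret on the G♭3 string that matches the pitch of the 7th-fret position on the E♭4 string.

16

Fret 7 on E♭4 is MIDI 63 + 7 = 70 (B♭4). On the G♭3 string (open MIDI 54), that pitch is 70 − 54 = fret 16.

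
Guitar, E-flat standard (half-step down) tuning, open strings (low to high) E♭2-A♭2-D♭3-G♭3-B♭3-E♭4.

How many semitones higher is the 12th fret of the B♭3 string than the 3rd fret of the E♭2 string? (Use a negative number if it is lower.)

B♭3 at fret 12 → B♭4 (MIDI 70); E♭2 at fret 3 → G♭2 (MIDI 42).
70 − 42 = 28, so the two pitches are 28 semitones apart.

28 semitones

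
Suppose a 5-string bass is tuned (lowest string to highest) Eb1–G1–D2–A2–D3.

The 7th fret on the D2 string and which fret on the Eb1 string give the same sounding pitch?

Fret 7 on D2 is MIDI 38 + 7 = 45 (A2). On the Eb1 string (open MIDI 27), that pitch is 45 − 27 = fret 18.

18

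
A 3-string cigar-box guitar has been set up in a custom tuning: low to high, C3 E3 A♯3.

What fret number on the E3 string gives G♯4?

G♯4 is 16 semitones above the open E3 (E–F–F#–G–…–F#–G–G#), so it sits at fret 16.

16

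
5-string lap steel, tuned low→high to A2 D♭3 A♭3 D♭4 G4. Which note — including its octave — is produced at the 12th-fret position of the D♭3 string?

D♭3 is MIDI 49. Adding 12 gives 61, which is D♭4.
(Equivalently spelled C♯4.)

D♭4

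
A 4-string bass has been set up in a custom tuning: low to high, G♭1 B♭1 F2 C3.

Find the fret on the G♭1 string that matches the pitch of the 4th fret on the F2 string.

Fret 4 on F2 is MIDI 41 + 4 = 45 (A2). On the G♭1 string (open MIDI 30), that pitch is 45 − 30 = fret 15.

15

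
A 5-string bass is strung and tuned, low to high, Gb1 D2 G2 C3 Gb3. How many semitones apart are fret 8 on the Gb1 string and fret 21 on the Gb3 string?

Gb1 at fret 8 → D2 (MIDI 38); Gb3 at fret 21 → Eb5 (MIDI 75).
38 − 75 = -37, so the two pitches are 37 semitones apart, with Eb5 the higher.

37 semitones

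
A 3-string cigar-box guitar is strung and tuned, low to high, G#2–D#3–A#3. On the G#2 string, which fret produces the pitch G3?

G3 is 11 semitones above the open G#2 (G#–A–A#–B–…–F–F#–G), so it sits at fret 11.

11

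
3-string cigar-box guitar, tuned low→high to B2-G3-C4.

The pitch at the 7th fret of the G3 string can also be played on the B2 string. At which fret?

15

G3 at fret 7 is G3 + 7 semitones = D4.
The open B2 string is 8 semitones below the open G3, so the same pitch on the B2 string lies at fret 7 + 8 = 15.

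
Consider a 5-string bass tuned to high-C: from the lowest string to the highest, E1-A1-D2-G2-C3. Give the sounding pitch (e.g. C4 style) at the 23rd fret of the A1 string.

G#3

Each fret is one semitone, so A1 + 23 = G#3.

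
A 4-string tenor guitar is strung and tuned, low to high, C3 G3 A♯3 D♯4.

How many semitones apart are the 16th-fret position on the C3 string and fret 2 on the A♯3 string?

4 semitones

C3 at fret 16 → E4 (MIDI 64); A♯3 at fret 2 → C4 (MIDI 60).
64 − 60 = 4, so the two pitches are 4 semitones apart, with E4 the higher.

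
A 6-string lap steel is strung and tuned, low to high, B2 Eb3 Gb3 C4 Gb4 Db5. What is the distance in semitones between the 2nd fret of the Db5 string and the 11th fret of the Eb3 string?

Db5 at fret 2 → Eb5 (MIDI 75); Eb3 at fret 11 → D4 (MIDI 62).
75 − 62 = 13, so the two pitches are 13 semitones apart, with Eb5 the higher.

13 semitones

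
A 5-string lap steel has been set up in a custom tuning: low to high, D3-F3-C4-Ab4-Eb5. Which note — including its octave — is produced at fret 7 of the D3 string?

A3

D3 is MIDI 50. Adding 7 gives 57, which is A3.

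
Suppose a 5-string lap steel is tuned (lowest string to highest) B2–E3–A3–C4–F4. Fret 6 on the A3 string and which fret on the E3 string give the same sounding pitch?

11

A3 at fret 6 is A3 + 6 semitones = D#4.
The open E3 string is 5 semitones below the open A3, so the same pitch on the E3 string lies at fret 6 + 5 = 11.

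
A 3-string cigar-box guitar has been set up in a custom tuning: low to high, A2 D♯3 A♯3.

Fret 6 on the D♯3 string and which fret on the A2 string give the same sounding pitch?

D♯3 at fret 6 is D♯3 + 6 semitones = A3.
The open A2 string is 6 semitones below the open D♯3, so the same pitch on the A2 string lies at fret 6 + 6 = 12.

12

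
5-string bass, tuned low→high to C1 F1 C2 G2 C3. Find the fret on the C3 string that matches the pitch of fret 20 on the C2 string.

Fret 20 on C2 is MIDI 36 + 20 = 56 (G#3). On the C3 string (open MIDI 48), that pitch is 56 − 48 = fret 8.

8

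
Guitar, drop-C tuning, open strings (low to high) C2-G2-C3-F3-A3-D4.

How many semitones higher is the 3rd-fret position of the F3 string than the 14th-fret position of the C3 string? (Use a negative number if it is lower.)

F3 at fret 3 → G♯3 (MIDI 56); C3 at fret 14 → D4 (MIDI 62).
56 − 62 = -6, so the two pitches are 6 semitones apart.

-6 semitones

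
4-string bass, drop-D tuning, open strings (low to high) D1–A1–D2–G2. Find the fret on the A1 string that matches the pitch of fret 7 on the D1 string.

D1 at fret 7 is D1 + 7 semitones = A1.
The open A1 string is 7 semitones above the open D1, so the same pitch on the A1 string lies at fret 7 − 7 = 0.

0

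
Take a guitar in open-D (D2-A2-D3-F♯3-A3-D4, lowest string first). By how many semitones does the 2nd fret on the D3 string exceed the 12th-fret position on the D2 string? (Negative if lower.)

2 semitones

D3 at fret 2 → E3 (MIDI 52); D2 at fret 12 → D3 (MIDI 50).
52 − 50 = 2, so the two pitches are 2 semitones apart.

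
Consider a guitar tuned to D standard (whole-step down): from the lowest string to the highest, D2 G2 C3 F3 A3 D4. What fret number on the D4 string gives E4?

E4 is 2 semitones above the open D4 (D–D#–E), so it sits at fret 2.

2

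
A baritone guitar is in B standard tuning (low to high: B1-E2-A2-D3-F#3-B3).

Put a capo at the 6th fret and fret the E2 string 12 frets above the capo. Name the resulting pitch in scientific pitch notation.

A#3

The capo raises the open E2 by 6 semitones to A#2; fretting 12 more gives E2 + 6 + 12 = E2 + 18 semitones = A#3.
(Also written Bb.)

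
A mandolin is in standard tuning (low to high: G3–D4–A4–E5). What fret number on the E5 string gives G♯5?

4

G♯5 is 4 semitones above the open E5 (E–F–F#–G–G#), so it sits at fret 4.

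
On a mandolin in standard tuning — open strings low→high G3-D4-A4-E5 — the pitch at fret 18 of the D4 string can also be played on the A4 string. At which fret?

11

D4 at fret 18 is D4 + 18 semitones = G♯5.
The open A4 string is 7 semitones above the open D4, so the same pitch on the A4 string lies at fret 18 − 7 = 11.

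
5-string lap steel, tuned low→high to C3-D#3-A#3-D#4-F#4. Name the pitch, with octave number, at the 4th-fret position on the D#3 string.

G3

Each fret is one semitone, so D#3 + 4 = G3.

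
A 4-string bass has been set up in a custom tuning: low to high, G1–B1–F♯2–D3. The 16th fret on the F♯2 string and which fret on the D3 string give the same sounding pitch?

F♯2 at fret 16 is F♯2 + 16 semitones = A♯3.
The open D3 string is 8 semitones above the open F♯2, so the same pitch on the D3 string lies at fret 16 − 8 = 8.

8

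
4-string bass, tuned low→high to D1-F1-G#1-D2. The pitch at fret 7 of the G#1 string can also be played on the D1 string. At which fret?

Fret 7 on G#1 is MIDI 32 + 7 = 39 (D#2). On the D1 string (open MIDI 26), that pitch is 39 − 26 = fret 13.

13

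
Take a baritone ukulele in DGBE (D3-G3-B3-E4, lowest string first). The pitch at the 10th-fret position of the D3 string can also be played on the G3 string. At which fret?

D3 at fret 10 is D3 + 10 semitones = C4.
The open G3 string is 5 semitones above the open D3, so the same pitch on the G3 string lies at fret 10 − 5 = 5.

5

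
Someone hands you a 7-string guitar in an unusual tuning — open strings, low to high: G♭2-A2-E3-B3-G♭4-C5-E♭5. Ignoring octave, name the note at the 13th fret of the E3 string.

E3 is MIDI 52. Adding 13 gives 65; 65 mod 12 = 5, i.e. F.

F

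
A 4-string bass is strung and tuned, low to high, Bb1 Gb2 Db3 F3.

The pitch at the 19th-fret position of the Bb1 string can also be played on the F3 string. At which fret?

Fret 19 on Bb1 is MIDI 34 + 19 = 53 (F3). On the F3 string (open MIDI 53), that pitch is 53 − 53 = fret 0.

0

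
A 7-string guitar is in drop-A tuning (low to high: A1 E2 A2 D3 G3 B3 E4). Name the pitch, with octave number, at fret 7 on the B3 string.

F#4

Each fret is one semitone, so B3 + 7 = F#4.
(Equivalently spelled Gb4.)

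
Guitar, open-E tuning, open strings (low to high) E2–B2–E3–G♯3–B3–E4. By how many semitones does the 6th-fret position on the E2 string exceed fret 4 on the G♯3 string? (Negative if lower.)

-14 semitones

E2 at fret 6 → A♯2 (MIDI 46); G♯3 at fret 4 → C4 (MIDI 60).
46 − 60 = -14, so the two pitches are 14 semitones apart.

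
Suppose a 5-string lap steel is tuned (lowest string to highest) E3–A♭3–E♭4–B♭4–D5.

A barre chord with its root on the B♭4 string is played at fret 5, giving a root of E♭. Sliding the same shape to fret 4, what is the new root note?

D

Moving from fret 5 to fret 4 shifts the root by -1 semitone.
E♭ down 1 semitone is D.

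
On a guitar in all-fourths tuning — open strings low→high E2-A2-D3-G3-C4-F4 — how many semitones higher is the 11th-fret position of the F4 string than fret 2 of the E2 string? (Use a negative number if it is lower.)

34 semitones

F4 at fret 11 → E5 (MIDI 76); E2 at fret 2 → F#2 (MIDI 42).
76 − 42 = 34, so the two pitches are 34 semitones apart.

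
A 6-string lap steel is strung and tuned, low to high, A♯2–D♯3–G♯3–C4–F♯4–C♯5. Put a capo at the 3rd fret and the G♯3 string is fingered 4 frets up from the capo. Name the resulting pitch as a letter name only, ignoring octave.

The capo raises the open G♯3 by 3 semitones to B3; fretting 4 more gives G♯3 + 3 + 4 = G♯3 + 7 semitones, landing on D♯.

D♯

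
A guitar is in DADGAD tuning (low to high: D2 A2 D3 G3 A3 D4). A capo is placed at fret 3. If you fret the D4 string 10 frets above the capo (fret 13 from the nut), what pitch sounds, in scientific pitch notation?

D#5

The capo raises the open D4 by 3 semitones to F4; fretting 10 more gives D4 + 3 + 10 = D4 + 13 semitones = D#5.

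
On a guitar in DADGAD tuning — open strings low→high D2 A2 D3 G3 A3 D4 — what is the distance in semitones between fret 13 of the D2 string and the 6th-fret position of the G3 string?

10 semitones

D2 at fret 13 → D#3 (MIDI 51); G3 at fret 6 → C#4 (MIDI 61).
51 − 61 = -10, so the two pitches are 10 semitones apart, with C#4 the higher.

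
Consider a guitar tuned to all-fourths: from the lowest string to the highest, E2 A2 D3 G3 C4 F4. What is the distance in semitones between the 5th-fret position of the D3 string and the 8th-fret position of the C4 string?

D3 at fret 5 → G3 (MIDI 55); C4 at fret 8 → G#4 (MIDI 68).
55 − 68 = -13, so the two pitches are 13 semitones apart, with G#4 the higher.

13 semitones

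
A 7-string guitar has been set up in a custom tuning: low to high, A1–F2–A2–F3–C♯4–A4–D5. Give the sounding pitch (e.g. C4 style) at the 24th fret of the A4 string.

The open A4 string plus 24 semitones: A–A#–B–C–…–G–G#–A.
The walk passes from B into C 2 times, so the octave number goes from 4 to 6.

A6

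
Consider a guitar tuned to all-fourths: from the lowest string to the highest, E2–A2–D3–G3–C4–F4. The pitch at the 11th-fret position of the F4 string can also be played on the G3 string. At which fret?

F4 at fret 11 is F4 + 11 semitones = E5.
The open G3 string is 10 semitones below the open F4, so the same pitch on the G3 string lies at fret 11 + 10 = 21.

21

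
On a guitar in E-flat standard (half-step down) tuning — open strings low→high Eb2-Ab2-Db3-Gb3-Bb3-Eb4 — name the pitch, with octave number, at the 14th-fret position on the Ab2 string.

Bb3

Each fret is one semitone, so Ab2 + 14 = Bb3.
(Equivalently spelled A#3.)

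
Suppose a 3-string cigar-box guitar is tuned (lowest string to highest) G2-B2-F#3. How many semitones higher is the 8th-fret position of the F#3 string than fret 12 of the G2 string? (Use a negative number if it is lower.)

F#3 at fret 8 → D4 (MIDI 62); G2 at fret 12 → G3 (MIDI 55).
62 − 55 = 7, so the two pitches are 7 semitones apart.

7 semitones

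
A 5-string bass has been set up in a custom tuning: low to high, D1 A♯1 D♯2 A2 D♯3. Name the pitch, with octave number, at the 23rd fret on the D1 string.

The open D1 string plus 23 semitones: D–D#–E–F–…–B–C–C#.
The walk passes from B into C 2 times, so the octave number goes from 1 to 3.
(Equivalently spelled D♭3.)

C♯3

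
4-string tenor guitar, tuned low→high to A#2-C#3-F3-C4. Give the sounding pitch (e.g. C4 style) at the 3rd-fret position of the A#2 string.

Each fret is one semitone, so A#2 + 3 = C#3.
(Equivalently spelled Db3.)

C#3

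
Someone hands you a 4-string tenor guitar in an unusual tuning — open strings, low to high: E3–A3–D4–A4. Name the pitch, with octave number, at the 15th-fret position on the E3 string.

G4

The open E3 string plus 15 semitones: E–F–F#–G–…–F–F#–G.
The walk passes from B into C once, so the octave number goes from 3 to 4.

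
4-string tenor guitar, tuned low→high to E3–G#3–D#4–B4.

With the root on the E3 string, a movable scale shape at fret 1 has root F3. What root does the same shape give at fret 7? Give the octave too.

Moving from fret 1 to fret 7 shifts the root by 6 semitones.
F3 up 6 semitones is B3.

B3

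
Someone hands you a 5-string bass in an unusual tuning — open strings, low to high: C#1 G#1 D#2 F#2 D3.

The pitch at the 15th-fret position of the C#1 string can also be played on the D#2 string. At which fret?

1

C#1 at fret 15 is C#1 + 15 semitones = E2.
The open D#2 string is 14 semitones above the open C#1, so the same pitch on the D#2 string lies at fret 15 − 14 = 1.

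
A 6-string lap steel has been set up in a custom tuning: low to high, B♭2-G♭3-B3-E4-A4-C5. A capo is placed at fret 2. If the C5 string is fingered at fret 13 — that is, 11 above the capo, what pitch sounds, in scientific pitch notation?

The capo raises the open C5 by 2 semitones to D5; fretting 11 more gives C5 + 2 + 11 = C5 + 13 semitones = D♭6.
(Also written C♯.)

D♭6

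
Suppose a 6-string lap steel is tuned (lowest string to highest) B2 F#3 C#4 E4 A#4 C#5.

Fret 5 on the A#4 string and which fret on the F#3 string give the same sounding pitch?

21

A#4 at fret 5 is A#4 + 5 semitones = D#5.
The open F#3 string is 16 semitones below the open A#4, so the same pitch on the F#3 string lies at fret 5 + 16 = 21.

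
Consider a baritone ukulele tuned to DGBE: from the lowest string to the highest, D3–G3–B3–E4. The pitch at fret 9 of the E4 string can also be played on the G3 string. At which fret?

18

E4 at fret 9 is E4 + 9 semitones = C♯5.
The open G3 string is 9 semitones below the open E4, so the same pitch on the G3 string lies at fret 9 + 9 = 18.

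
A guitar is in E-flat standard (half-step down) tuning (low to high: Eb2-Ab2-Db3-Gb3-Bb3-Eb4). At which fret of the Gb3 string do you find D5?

D5 is 20 semitones above the open Gb3 (Gb–G–Ab–A–…–C–Db–D), so it sits at fret 20.

20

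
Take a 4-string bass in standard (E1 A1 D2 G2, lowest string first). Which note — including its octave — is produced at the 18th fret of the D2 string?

G#3

The open D2 string plus 18 semitones: D–D#–E–F–…–F#–G–G#.
The walk passes from B into C once, so the octave number goes from 2 to 3.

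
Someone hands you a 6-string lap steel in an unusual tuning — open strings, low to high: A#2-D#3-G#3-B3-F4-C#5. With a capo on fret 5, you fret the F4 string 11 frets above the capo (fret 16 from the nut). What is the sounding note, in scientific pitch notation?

A5

The capo raises the open F4 by 5 semitones to A#4; fretting 11 more gives F4 + 5 + 11 = F4 + 16 semitones = A5.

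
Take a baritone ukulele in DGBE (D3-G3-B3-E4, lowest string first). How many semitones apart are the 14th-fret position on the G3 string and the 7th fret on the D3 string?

G3 at fret 14 → A4 (MIDI 69); D3 at fret 7 → A3 (MIDI 57).
69 − 57 = 12, so the two pitches are 12 semitones apart, with A4 the higher.

12 semitones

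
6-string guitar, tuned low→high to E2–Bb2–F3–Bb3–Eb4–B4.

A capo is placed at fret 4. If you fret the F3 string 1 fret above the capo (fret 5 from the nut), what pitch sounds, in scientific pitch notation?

The capo raises the open F3 by 4 semitones to A3; fretting 1 more gives F3 + 4 + 1 = F3 + 5 semitones = Bb3.
(Also written A#.)

Bb3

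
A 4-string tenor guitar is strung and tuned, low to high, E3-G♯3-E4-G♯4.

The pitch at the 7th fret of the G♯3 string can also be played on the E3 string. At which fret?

11

Fret 7 on G♯3 is MIDI 56 + 7 = 63 (D♯4). On the E3 string (open MIDI 52), that pitch is 63 − 52 = fret 11.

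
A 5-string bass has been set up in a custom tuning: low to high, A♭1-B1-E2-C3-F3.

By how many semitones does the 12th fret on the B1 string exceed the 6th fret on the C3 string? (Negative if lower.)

B1 at fret 12 → B2 (MIDI 47); C3 at fret 6 → G♭3 (MIDI 54).
47 − 54 = -7, so the two pitches are 7 semitones apart.

-7 semitones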